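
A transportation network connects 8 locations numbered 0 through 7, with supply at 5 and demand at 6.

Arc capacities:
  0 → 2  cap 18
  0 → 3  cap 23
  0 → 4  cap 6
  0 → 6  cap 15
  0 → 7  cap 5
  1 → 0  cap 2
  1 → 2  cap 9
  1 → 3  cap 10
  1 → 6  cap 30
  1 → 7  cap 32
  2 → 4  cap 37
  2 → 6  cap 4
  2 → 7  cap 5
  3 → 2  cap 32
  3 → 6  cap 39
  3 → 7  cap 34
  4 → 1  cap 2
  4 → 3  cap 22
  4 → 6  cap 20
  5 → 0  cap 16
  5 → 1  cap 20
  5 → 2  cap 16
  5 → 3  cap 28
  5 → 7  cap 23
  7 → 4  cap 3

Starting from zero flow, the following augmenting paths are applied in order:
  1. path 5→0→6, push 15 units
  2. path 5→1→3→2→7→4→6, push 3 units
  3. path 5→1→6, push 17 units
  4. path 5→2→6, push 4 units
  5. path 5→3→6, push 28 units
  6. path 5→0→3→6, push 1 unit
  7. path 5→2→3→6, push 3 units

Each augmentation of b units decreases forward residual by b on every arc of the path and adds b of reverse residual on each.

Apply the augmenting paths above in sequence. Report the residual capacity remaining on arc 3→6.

after path 1 (5→0→6, push 15): res(3,6)=39
after path 2 (5→1→3→2→7→4→6, push 3): res(3,6)=39
after path 3 (5→1→6, push 17): res(3,6)=39
after path 4 (5→2→6, push 4): res(3,6)=39
after path 5 (5→3→6, push 28): res(3,6)=11
after path 6 (5→0→3→6, push 1): res(3,6)=10
after path 7 (5→2→3→6, push 3): res(3,6)=7

Residual capacity of (3,6): 7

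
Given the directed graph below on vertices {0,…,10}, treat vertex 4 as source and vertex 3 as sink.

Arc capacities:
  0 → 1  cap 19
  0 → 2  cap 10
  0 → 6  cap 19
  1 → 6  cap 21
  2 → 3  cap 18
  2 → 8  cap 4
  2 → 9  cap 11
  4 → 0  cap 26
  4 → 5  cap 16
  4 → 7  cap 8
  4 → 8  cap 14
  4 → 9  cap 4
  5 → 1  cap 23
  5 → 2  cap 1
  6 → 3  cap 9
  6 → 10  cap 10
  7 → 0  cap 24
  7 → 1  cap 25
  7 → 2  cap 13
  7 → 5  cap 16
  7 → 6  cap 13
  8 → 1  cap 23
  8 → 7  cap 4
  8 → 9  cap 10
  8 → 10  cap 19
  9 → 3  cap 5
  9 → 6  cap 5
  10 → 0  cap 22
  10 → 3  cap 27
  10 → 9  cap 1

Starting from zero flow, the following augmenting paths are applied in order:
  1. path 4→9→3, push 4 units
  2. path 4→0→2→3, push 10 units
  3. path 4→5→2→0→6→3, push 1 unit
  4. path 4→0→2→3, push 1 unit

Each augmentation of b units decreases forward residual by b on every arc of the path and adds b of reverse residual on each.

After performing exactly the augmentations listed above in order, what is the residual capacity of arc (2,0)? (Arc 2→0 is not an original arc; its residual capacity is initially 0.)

after path 1 (4→9→3, push 4): res(2,0)=0
after path 2 (4→0→2→3, push 10): res(2,0)=10
after path 3 (4→5→2→0→6→3, push 1): res(2,0)=9
after path 4 (4→0→2→3, push 1): res(2,0)=10

Residual capacity of (2,0): 10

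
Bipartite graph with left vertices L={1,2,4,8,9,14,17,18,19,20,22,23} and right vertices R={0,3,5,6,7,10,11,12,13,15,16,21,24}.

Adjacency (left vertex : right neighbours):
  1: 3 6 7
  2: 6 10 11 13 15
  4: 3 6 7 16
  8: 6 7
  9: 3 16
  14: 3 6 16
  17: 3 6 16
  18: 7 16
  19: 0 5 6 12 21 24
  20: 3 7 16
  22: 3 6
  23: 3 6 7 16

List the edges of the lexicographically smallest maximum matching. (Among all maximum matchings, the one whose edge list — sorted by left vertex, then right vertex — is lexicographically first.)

Lex-smallest maximum matching: {(1,3), (2,10), (4,6), (8,7), (9,16), (19,0)}

|M| = 6 (so the lex-smallest maximum matching has 6 edges)
process left vertices in ascending order; for each, take the smallest-labelled available neighbour that still permits 6 edges overall, or leave it unmatched if none does
lex-smallest matching: {1-3, 2-10, 4-6, 8-7, 9-16, 19-0}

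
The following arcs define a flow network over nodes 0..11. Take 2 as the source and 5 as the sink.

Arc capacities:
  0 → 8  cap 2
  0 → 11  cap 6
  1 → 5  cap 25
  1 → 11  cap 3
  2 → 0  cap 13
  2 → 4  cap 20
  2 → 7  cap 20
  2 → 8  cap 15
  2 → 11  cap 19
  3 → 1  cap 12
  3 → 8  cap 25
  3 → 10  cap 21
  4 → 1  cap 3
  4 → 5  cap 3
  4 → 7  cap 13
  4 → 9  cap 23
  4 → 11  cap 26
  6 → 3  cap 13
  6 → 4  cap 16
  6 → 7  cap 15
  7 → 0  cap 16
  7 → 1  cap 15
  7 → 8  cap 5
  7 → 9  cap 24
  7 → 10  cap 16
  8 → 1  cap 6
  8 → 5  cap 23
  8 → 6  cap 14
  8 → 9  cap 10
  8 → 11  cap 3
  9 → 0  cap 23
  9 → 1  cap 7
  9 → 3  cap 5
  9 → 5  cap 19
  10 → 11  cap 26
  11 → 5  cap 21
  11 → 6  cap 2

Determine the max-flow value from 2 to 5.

Maximum flow value: 80

augment #1: 2→4→5 bottleneck 3, total now 3
augment #2: 2→8→5 bottleneck 15, total now 18
augment #3: 2→11→5 bottleneck 19, total now 37
augment #4: 2→0→8→5 bottleneck 2, total now 39
augment #5: 2→0→11→5 bottleneck 2, total now 41
augment #6: 2→4→1→5 bottleneck 3, total now 44
augment #7: 2→4→9→5 bottleneck 14, total now 58
augment #8: 2→7→1→5 bottleneck 15, total now 73
augment #9: 2→7→8→5 bottleneck 5, total now 78
augment #10: 2→0→11→6→3→1→5 bottleneck 2, total now 80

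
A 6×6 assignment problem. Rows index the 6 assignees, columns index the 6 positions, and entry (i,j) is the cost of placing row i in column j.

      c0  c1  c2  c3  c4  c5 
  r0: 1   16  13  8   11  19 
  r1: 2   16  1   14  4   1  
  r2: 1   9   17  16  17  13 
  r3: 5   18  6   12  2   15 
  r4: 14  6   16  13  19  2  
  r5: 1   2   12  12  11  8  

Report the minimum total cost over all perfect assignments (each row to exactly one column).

optimal assignment: row0→col3 (cost 8), row1→col2 (cost 1), row2→col0 (cost 1), row3→col4 (cost 2), row4→col5 (cost 2), row5→col1 (cost 2)
total = 8 + 1 + 1 + 2 + 2 + 2 = 16

Minimum assignment cost: 16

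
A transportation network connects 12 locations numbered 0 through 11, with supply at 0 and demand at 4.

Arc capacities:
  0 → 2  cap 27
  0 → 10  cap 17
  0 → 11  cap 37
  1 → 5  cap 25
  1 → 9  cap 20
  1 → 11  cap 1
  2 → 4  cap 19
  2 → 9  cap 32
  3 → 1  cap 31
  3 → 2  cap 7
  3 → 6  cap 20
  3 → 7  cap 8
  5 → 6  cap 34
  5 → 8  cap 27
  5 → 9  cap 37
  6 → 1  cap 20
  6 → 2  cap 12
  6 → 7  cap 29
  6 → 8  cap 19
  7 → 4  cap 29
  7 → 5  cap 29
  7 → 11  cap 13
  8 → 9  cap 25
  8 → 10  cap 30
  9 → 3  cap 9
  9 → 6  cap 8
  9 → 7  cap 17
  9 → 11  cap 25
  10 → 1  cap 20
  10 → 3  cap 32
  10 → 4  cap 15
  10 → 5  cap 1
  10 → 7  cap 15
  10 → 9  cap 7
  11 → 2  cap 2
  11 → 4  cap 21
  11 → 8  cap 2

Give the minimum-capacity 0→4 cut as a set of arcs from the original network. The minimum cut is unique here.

Min-cut arcs: {(0,2), (0,10), (11,2), (11,4), (11,8)} (total capacity 69)

augment #1: 0→2→4 push 19
augment #2: 0→10→4 push 15
augment #3: 0→11→4 push 21
augment #4: 0→10→7→4 push 2
augment #5: 0→2→9→7→4 push 8
augment #6: 0→11→2→9→7→4 push 2
augment #7: 0→11→8→9→7→4 push 2
max flow = 69; residual-reachable set from 0 gives S-side
cut edges (S→T): {(0,2), (0,10), (11,2), (11,4), (11,8)} total cap 69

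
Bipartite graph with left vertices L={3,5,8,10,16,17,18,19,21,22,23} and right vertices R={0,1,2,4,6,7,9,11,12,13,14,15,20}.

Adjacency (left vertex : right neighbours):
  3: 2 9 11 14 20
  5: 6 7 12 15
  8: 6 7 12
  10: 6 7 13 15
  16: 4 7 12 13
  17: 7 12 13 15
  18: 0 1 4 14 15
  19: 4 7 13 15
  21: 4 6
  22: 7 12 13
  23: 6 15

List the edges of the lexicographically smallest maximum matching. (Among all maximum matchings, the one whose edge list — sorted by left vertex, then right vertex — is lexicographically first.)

|M| = 8 (so the lex-smallest maximum matching has 8 edges)
process left vertices in ascending order; for each, take the smallest-labelled available neighbour that still permits 8 edges overall, or leave it unmatched if none does
lex-smallest matching: {3-2, 5-6, 8-7, 10-13, 16-4, 17-12, 18-0, 19-15}

Lex-smallest maximum matching: {(3,2), (5,6), (8,7), (10,13), (16,4), (17,12), (18,0), (19,15)}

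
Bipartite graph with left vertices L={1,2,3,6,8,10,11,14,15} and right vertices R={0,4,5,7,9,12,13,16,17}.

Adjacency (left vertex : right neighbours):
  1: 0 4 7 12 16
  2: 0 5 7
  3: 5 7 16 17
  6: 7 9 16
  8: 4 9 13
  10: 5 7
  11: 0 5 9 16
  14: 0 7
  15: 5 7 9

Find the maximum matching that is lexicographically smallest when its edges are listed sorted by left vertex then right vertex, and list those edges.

|M| = 8 (so the lex-smallest maximum matching has 8 edges)
process left vertices in ascending order; for each, take the smallest-labelled available neighbour that still permits 8 edges overall, or leave it unmatched if none does
lex-smallest matching: {1-4, 2-0, 3-17, 6-7, 8-13, 10-5, 11-16, 15-9}

Lex-smallest maximum matching: {(1,4), (2,0), (3,17), (6,7), (8,13), (10,5), (11,16), (15,9)}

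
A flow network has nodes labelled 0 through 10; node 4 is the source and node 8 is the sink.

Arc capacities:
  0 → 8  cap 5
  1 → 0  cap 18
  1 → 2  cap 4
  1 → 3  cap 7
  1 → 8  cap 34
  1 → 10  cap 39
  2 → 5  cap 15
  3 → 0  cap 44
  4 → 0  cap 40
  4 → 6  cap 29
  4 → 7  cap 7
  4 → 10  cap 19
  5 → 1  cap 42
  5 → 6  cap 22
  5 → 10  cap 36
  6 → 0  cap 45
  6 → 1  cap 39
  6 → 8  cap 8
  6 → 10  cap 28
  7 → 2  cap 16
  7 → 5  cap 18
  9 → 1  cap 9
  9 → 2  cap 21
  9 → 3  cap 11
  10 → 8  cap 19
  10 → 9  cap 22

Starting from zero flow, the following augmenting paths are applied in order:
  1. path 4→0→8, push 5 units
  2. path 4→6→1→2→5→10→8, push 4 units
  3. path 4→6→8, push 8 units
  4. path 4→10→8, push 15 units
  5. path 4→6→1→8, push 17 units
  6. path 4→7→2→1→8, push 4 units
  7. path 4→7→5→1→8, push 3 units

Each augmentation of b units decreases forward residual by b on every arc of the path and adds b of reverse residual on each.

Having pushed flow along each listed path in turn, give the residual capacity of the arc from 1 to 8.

after path 1 (4→0→8, push 5): res(1,8)=34
after path 2 (4→6→1→2→5→10→8, push 4): res(1,8)=34
after path 3 (4→6→8, push 8): res(1,8)=34
after path 4 (4→10→8, push 15): res(1,8)=34
after path 5 (4→6→1→8, push 17): res(1,8)=17
after path 6 (4→7→2→1→8, push 4): res(1,8)=13
after path 7 (4→7→5→1→8, push 3): res(1,8)=10

Residual capacity of (1,8): 10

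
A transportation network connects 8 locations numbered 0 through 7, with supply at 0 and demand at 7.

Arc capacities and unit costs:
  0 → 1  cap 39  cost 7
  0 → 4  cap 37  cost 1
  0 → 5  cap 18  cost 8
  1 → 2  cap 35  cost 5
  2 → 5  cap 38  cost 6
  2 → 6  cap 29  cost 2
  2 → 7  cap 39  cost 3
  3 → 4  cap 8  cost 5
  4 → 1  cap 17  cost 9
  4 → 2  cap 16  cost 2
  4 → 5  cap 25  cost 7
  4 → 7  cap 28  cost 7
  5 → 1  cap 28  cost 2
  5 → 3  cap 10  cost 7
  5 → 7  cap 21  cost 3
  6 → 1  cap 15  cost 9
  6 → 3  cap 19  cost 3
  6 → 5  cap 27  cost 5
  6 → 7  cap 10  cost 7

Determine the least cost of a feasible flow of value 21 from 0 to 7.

Minimum cost for 21 units: 136

shortest-cost path #1: 0→4→2→7 push 16 @ unit cost 6 (adds 96)
shortest-cost path #2: 0→4→7 push 5 @ unit cost 8 (adds 40)
total cost = 136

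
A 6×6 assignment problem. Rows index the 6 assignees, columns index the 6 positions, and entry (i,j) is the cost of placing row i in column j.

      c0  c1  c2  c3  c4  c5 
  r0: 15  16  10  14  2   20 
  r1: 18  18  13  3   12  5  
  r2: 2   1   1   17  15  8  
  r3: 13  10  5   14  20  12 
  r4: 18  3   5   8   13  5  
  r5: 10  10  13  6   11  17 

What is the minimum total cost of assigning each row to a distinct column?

Minimum assignment cost: 23

optimal assignment: row0→col4 (cost 2), row1→col5 (cost 5), row2→col0 (cost 2), row3→col2 (cost 5), row4→col1 (cost 3), row5→col3 (cost 6)
total = 2 + 5 + 2 + 5 + 3 + 6 = 23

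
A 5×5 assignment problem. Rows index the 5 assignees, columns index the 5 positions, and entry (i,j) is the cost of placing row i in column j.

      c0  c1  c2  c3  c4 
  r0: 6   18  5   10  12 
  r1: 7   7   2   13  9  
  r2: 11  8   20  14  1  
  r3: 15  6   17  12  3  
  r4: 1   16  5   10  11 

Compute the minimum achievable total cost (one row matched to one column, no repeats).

Minimum assignment cost: 20

optimal assignment: row0→col3 (cost 10), row1→col2 (cost 2), row2→col4 (cost 1), row3→col1 (cost 6), row4→col0 (cost 1)
total = 10 + 2 + 1 + 6 + 1 = 20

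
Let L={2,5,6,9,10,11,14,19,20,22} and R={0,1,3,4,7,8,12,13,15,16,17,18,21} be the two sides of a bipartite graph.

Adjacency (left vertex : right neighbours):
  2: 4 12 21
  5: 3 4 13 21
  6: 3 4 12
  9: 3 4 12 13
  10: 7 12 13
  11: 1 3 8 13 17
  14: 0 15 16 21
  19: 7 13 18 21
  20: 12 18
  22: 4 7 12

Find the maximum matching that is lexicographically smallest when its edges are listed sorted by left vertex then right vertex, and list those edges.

Lex-smallest maximum matching: {(2,4), (5,3), (6,12), (9,13), (10,7), (11,1), (14,0), (19,21), (20,18)}

|M| = 9 (so the lex-smallest maximum matching has 9 edges)
process left vertices in ascending order; for each, take the smallest-labelled available neighbour that still permits 9 edges overall, or leave it unmatched if none does
lex-smallest matching: {2-4, 5-3, 6-12, 9-13, 10-7, 11-1, 14-0, 19-21, 20-18}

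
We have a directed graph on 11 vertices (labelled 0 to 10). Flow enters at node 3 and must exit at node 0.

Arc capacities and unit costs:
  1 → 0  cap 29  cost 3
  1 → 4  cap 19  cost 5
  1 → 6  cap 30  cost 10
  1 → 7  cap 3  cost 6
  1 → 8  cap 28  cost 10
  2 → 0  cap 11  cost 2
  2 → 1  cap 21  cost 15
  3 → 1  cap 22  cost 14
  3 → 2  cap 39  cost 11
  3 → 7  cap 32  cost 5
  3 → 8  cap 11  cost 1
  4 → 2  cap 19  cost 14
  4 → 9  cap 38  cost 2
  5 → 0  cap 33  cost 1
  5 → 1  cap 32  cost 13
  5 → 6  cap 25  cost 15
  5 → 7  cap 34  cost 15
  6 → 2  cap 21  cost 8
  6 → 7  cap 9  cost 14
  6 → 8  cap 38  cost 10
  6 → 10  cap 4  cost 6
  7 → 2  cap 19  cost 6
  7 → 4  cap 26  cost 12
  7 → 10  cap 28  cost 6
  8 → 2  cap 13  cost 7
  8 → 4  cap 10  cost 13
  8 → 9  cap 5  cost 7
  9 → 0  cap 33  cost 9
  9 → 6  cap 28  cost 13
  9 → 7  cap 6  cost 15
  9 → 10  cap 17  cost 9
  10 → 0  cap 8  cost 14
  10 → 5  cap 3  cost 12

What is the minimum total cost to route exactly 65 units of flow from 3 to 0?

Minimum cost for 65 units: 1304

shortest-cost path #1: 3→8→2→0 push 11 @ unit cost 10 (adds 110)
shortest-cost path #2: 3→1→0 push 22 @ unit cost 17 (adds 374)
shortest-cost path #3: 3→2→8→9→0 push 5 @ unit cost 20 (adds 100)
shortest-cost path #4: 3→7→10→5→0 push 3 @ unit cost 24 (adds 72)
shortest-cost path #5: 3→7→10→0 push 8 @ unit cost 25 (adds 200)
shortest-cost path #6: 3→7→4→9→0 push 16 @ unit cost 28 (adds 448)
total cost = 1304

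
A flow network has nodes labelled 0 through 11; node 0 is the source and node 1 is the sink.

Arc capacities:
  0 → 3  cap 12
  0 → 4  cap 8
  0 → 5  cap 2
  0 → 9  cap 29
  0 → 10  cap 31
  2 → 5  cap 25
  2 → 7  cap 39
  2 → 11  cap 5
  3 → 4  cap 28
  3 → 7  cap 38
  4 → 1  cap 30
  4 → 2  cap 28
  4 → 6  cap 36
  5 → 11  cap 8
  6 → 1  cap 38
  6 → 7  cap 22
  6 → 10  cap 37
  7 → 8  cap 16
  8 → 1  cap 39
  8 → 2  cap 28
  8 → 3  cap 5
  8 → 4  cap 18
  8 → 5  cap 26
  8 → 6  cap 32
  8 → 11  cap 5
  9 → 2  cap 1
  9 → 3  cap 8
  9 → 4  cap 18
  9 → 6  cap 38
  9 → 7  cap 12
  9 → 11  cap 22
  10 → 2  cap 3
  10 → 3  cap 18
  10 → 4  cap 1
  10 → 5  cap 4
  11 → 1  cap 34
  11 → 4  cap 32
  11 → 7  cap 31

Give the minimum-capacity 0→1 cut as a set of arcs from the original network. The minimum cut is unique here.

augment #1: 0→4→1 push 8
augment #2: 0→3→4→1 push 12
augment #3: 0→5→11→1 push 2
augment #4: 0→9→4→1 push 10
augment #5: 0→9→6→1 push 19
augment #6: 0→10→2→11→1 push 3
augment #7: 0→10→4→6→1 push 1
augment #8: 0→10→5→11→1 push 4
augment #9: 0→10→3→4→6→1 push 16
augment #10: 0→10→3→7→8→1 push 2
max flow = 77; residual-reachable set from 0 gives S-side
cut edges (S→T): {(0,3), (0,4), (0,5), (0,9), (10,2), (10,3), (10,4), (10,5)} total cap 77

Min-cut arcs: {(0,3), (0,4), (0,5), (0,9), (10,2), (10,3), (10,4), (10,5)} (total capacity 77)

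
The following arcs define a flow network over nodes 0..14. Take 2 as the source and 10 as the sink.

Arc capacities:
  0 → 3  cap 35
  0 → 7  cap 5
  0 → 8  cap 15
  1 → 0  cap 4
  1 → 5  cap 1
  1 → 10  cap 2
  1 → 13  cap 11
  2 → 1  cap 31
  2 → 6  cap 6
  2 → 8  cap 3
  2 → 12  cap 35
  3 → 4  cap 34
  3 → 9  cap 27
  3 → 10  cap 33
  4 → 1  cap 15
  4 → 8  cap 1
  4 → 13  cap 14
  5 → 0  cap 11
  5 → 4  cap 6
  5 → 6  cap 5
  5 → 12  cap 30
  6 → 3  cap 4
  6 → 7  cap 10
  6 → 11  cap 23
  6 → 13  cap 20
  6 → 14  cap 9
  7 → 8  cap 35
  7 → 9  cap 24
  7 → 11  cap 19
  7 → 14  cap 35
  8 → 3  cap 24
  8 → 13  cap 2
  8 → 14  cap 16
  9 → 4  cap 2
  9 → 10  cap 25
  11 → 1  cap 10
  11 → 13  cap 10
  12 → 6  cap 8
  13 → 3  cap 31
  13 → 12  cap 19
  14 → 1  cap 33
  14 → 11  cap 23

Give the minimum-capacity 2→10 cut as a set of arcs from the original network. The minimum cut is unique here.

Min-cut arcs: {(1,0), (1,5), (1,10), (1,13), (2,6), (2,8), (12,6)} (total capacity 35)

augment #1: 2→1→10 push 2
augment #2: 2→6→3→10 push 4
augment #3: 2→8→3→10 push 3
augment #4: 2→1→0→3→10 push 4
augment #5: 2→1→13→3→10 push 11
augment #6: 2→6→7→9→10 push 2
augment #7: 2→1→5→0→3→10 push 1
augment #8: 2→12→6→7→9→10 push 8
max flow = 35; residual-reachable set from 2 gives S-side
cut edges (S→T): {(1,0), (1,5), (1,10), (1,13), (2,6), (2,8), (12,6)} total cap 35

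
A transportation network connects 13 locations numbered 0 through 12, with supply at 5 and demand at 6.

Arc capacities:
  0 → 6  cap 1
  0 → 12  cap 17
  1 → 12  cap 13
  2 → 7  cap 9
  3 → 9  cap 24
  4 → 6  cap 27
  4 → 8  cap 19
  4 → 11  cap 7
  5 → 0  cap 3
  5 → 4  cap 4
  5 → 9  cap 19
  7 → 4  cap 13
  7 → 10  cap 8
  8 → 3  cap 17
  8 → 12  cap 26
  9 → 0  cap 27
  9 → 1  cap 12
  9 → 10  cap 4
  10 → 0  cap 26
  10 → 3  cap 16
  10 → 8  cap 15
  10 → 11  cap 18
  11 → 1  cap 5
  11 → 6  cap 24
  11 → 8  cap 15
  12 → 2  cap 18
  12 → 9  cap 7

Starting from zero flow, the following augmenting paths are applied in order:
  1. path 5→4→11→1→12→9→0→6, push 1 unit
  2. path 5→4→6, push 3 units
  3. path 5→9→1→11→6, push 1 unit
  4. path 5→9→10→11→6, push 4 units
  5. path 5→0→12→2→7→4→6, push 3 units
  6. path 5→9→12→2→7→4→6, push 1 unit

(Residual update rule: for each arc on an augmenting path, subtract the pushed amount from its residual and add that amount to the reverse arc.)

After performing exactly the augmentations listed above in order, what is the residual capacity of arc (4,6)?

after path 1 (5→4→11→1→12→9→0→6, push 1): res(4,6)=27
after path 2 (5→4→6, push 3): res(4,6)=24
after path 3 (5→9→1→11→6, push 1): res(4,6)=24
after path 4 (5→9→10→11→6, push 4): res(4,6)=24
after path 5 (5→0→12→2→7→4→6, push 3): res(4,6)=21
after path 6 (5→9→12→2→7→4→6, push 1): res(4,6)=20

Residual capacity of (4,6): 20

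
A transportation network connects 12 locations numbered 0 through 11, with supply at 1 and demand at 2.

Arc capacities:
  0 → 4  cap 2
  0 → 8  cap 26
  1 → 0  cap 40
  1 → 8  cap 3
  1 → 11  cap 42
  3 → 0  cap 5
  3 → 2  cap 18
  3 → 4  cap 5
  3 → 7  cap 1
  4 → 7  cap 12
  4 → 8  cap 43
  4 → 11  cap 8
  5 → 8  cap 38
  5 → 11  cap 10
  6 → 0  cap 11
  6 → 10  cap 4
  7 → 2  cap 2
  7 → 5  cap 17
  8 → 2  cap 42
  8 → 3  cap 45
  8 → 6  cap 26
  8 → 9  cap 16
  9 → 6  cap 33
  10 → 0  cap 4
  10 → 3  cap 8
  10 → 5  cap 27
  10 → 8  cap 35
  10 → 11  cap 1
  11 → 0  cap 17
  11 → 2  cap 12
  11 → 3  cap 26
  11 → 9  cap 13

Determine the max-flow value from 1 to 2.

augment #1: 1→8→2 bottleneck 3, total now 3
augment #2: 1→11→2 bottleneck 12, total now 15
augment #3: 1→0→8→2 bottleneck 26, total now 41
augment #4: 1→11→3→2 bottleneck 18, total now 59
augment #5: 1→0→4→7→2 bottleneck 2, total now 61
augment #6: 1→11→3→4→8→2 bottleneck 5, total now 66
augment #7: 1→11→3→7→4→8→2 bottleneck 1, total now 67
augment #8: 1→11→9→6→10→8→2 bottleneck 4, total now 71

Maximum flow value: 71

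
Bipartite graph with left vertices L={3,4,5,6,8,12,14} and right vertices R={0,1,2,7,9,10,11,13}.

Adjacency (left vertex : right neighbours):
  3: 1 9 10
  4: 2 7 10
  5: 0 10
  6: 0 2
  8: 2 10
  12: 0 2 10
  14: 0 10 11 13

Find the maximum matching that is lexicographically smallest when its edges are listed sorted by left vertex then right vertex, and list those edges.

Lex-smallest maximum matching: {(3,1), (4,7), (5,0), (6,2), (8,10), (14,11)}

|M| = 6 (so the lex-smallest maximum matching has 6 edges)
process left vertices in ascending order; for each, take the smallest-labelled available neighbour that still permits 6 edges overall, or leave it unmatched if none does
lex-smallest matching: {3-1, 4-7, 5-0, 6-2, 8-10, 14-11}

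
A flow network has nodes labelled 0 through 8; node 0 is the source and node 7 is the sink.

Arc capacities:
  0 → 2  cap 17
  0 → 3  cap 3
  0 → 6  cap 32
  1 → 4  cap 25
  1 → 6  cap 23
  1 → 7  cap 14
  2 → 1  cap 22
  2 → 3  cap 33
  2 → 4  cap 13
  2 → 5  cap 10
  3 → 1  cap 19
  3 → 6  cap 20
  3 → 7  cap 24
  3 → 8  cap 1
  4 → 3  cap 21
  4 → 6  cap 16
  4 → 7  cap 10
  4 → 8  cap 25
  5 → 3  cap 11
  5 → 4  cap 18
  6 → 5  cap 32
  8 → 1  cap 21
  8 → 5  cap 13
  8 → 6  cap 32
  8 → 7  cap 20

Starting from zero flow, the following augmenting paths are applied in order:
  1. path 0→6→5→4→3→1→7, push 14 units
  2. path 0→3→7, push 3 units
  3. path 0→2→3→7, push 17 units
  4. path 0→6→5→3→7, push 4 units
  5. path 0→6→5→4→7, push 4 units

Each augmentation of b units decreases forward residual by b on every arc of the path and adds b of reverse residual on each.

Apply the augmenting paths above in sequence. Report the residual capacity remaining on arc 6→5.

after path 1 (0→6→5→4→3→1→7, push 14): res(6,5)=18
after path 2 (0→3→7, push 3): res(6,5)=18
after path 3 (0→2→3→7, push 17): res(6,5)=18
after path 4 (0→6→5→3→7, push 4): res(6,5)=14
after path 5 (0→6→5→4→7, push 4): res(6,5)=10

Residual capacity of (6,5): 10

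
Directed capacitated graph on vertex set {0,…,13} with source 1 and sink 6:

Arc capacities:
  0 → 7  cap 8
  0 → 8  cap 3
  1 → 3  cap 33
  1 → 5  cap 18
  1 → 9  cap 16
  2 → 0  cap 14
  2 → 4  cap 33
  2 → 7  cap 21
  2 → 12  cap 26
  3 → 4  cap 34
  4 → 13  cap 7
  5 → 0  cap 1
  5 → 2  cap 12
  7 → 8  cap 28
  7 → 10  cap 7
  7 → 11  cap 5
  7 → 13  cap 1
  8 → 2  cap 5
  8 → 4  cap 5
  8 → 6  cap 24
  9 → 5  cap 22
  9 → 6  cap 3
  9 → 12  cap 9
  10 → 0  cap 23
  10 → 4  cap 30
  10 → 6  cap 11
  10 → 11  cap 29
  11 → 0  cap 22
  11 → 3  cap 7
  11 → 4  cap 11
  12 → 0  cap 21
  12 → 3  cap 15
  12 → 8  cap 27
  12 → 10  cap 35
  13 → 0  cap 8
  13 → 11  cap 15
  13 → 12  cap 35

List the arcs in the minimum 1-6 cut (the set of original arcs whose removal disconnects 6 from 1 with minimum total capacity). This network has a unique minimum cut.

Min-cut arcs: {(4,13), (5,0), (5,2), (9,6), (9,12)} (total capacity 32)

augment #1: 1→9→6 push 3
augment #2: 1→5→0→8→6 push 1
augment #3: 1→9→12→8→6 push 9
augment #4: 1→5→2→0→8→6 push 2
augment #5: 1→5→2→7→8→6 push 10
augment #6: 1→3→4→13→12→8→6 push 2
augment #7: 1→3→4→13→12→10→6 push 5
max flow = 32; residual-reachable set from 1 gives S-side
cut edges (S→T): {(4,13), (5,0), (5,2), (9,6), (9,12)} total cap 32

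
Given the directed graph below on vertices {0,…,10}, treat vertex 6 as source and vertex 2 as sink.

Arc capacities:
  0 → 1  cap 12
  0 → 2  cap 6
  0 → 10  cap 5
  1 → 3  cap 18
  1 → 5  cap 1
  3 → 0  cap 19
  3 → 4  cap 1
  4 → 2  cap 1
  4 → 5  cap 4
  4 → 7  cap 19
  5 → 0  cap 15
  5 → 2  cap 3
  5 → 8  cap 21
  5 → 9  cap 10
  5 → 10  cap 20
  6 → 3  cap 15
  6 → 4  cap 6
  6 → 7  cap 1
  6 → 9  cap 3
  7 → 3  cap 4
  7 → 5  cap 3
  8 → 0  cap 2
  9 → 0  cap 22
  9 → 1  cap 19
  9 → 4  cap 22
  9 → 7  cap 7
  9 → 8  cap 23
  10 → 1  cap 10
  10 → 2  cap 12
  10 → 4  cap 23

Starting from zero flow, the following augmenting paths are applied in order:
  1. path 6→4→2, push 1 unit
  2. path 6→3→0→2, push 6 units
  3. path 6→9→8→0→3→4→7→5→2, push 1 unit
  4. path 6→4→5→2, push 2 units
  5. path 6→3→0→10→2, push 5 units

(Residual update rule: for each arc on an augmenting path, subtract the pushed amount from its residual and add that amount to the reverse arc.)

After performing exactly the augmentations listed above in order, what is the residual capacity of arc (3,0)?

after path 1 (6→4→2, push 1): res(3,0)=19
after path 2 (6→3→0→2, push 6): res(3,0)=13
after path 3 (6→9→8→0→3→4→7→5→2, push 1): res(3,0)=14
after path 4 (6→4→5→2, push 2): res(3,0)=14
after path 5 (6→3→0→10→2, push 5): res(3,0)=9

Residual capacity of (3,0): 9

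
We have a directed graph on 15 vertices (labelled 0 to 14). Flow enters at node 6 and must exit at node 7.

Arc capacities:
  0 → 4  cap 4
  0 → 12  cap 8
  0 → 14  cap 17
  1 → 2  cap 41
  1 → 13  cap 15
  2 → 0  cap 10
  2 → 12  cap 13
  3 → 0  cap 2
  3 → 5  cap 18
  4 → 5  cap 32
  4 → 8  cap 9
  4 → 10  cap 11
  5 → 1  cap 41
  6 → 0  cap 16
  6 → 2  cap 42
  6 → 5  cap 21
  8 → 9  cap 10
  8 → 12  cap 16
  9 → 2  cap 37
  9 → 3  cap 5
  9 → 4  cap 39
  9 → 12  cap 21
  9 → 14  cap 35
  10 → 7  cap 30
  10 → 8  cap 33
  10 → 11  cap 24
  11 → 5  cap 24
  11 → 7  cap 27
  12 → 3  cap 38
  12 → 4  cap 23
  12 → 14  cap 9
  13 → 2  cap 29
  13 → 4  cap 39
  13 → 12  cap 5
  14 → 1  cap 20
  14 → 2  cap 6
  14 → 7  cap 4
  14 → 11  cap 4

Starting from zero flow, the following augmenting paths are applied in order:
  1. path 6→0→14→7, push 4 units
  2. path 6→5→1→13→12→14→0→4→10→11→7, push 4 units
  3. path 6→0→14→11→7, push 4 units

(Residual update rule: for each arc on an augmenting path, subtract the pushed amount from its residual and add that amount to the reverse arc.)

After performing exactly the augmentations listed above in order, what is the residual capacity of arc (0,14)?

after path 1 (6→0→14→7, push 4): res(0,14)=13
after path 2 (6→5→1→13→12→14→0→4→10→11→7, push 4): res(0,14)=17
after path 3 (6→0→14→11→7, push 4): res(0,14)=13

Residual capacity of (0,14): 13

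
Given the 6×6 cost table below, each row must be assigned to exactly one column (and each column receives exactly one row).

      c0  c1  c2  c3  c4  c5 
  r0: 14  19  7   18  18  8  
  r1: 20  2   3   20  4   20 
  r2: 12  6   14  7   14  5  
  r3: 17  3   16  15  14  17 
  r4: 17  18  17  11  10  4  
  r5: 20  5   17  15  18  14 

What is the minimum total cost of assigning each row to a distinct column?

Minimum assignment cost: 44

optimal assignment: row0→col2 (cost 7), row1→col4 (cost 4), row2→col3 (cost 7), row3→col0 (cost 17), row4→col5 (cost 4), row5→col1 (cost 5)
total = 7 + 4 + 7 + 17 + 4 + 5 = 44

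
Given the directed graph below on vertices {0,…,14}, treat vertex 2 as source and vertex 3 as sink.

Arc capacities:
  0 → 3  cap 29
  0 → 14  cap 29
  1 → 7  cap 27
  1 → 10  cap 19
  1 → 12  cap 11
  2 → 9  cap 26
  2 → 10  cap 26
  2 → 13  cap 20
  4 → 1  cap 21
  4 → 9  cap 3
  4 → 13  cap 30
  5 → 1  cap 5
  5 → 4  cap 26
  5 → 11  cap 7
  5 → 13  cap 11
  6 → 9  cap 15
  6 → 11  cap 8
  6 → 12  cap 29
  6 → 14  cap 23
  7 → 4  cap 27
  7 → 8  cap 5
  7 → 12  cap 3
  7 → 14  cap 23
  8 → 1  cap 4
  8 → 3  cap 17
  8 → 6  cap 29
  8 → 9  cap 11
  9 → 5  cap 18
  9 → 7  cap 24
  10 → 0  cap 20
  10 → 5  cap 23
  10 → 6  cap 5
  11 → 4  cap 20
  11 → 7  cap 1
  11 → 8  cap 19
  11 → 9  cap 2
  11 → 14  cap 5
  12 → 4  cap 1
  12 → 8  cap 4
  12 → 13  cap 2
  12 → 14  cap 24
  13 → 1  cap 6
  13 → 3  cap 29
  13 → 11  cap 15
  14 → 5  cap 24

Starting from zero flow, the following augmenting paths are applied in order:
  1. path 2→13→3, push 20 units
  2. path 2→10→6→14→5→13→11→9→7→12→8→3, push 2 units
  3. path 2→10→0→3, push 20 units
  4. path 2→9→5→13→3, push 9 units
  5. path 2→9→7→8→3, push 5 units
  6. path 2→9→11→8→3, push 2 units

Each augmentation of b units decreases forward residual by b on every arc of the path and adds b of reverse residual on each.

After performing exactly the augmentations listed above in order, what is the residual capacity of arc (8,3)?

after path 1 (2→13→3, push 20): res(8,3)=17
after path 2 (2→10→6→14→5→13→11→9→7→12→8→3, push 2): res(8,3)=15
after path 3 (2→10→0→3, push 20): res(8,3)=15
after path 4 (2→9→5→13→3, push 9): res(8,3)=15
after path 5 (2→9→7→8→3, push 5): res(8,3)=10
after path 6 (2→9→11→8→3, push 2): res(8,3)=8

Residual capacity of (8,3): 8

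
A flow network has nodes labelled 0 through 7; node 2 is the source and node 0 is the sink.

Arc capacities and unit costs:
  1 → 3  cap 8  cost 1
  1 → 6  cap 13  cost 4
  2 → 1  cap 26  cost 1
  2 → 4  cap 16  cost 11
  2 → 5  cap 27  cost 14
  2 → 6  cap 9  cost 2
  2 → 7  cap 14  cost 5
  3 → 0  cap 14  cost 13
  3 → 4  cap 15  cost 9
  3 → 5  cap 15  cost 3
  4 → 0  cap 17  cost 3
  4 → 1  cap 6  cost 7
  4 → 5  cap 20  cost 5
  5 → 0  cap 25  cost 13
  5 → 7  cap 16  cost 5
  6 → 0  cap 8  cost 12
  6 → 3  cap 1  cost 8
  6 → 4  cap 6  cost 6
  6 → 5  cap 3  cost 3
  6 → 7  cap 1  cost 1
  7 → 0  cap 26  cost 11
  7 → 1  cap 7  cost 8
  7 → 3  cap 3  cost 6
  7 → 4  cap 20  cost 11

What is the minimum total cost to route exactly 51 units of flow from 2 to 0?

Minimum cost for 51 units: 771

shortest-cost path #1: 2→6→4→0 push 6 @ unit cost 11 (adds 66)
shortest-cost path #2: 2→4→0 push 11 @ unit cost 14 (adds 154)
shortest-cost path #3: 2→6→0 push 3 @ unit cost 14 (adds 42)
shortest-cost path #4: 2→1→3→0 push 8 @ unit cost 15 (adds 120)
shortest-cost path #5: 2→7→0 push 14 @ unit cost 16 (adds 224)
shortest-cost path #6: 2→4→6→0 push 5 @ unit cost 17 (adds 85)
shortest-cost path #7: 2→1→6→7→0 push 1 @ unit cost 17 (adds 17)
shortest-cost path #8: 2→1→6→5→0 push 3 @ unit cost 21 (adds 63)
total cost = 771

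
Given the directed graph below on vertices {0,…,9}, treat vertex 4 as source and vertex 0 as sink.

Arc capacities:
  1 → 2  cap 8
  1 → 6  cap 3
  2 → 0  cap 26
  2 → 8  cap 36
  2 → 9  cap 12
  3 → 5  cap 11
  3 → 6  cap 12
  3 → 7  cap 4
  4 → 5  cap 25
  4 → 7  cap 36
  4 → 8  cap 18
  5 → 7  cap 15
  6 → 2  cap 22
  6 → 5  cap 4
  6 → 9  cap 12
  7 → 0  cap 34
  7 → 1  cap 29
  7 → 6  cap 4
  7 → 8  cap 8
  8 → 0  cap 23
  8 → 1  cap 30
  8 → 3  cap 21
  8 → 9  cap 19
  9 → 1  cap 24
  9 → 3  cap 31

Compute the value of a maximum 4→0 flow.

Maximum flow value: 69

augment #1: 4→7→0 bottleneck 34, total now 34
augment #2: 4→8→0 bottleneck 18, total now 52
augment #3: 4→7→8→0 bottleneck 2, total now 54
augment #4: 4→5→7→8→0 bottleneck 3, total now 57
augment #5: 4→5→7→1→2→0 bottleneck 8, total now 65
augment #6: 4→5→7→6→2→0 bottleneck 4, total now 69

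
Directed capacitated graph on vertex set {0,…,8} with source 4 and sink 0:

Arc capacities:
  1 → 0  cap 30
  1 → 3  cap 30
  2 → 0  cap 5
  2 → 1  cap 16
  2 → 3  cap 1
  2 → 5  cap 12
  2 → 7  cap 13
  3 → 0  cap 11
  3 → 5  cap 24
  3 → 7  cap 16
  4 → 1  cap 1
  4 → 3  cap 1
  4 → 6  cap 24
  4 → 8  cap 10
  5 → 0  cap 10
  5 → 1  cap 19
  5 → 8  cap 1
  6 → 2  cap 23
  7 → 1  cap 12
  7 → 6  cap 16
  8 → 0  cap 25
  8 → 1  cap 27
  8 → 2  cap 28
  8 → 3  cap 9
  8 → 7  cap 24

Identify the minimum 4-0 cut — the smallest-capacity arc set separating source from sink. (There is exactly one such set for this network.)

Min-cut arcs: {(4,1), (4,3), (4,8), (6,2)} (total capacity 35)

augment #1: 4→1→0 push 1
augment #2: 4→3→0 push 1
augment #3: 4→8→0 push 10
augment #4: 4→6→2→0 push 5
augment #5: 4→6→2→1→0 push 16
augment #6: 4→6→2→3→0 push 1
augment #7: 4→6→2→5→0 push 1
max flow = 35; residual-reachable set from 4 gives S-side
cut edges (S→T): {(4,1), (4,3), (4,8), (6,2)} total cap 35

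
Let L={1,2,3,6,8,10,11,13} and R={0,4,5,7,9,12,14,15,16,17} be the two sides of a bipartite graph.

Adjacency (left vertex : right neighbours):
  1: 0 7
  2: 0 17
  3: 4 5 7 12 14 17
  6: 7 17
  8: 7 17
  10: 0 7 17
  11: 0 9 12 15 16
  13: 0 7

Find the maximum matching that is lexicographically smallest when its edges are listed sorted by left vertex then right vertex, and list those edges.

|M| = 5 (so the lex-smallest maximum matching has 5 edges)
process left vertices in ascending order; for each, take the smallest-labelled available neighbour that still permits 5 edges overall, or leave it unmatched if none does
lex-smallest matching: {1-0, 2-17, 3-4, 6-7, 11-9}

Lex-smallest maximum matching: {(1,0), (2,17), (3,4), (6,7), (11,9)}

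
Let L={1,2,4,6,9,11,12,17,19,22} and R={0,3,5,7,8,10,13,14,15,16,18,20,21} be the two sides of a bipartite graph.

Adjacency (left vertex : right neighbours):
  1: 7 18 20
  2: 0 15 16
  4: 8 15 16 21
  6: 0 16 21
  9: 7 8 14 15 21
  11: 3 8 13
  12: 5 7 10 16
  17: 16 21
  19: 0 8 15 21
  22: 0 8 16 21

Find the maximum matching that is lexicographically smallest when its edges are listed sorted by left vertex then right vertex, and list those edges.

|M| = 9 (so the lex-smallest maximum matching has 9 edges)
process left vertices in ascending order; for each, take the smallest-labelled available neighbour that still permits 9 edges overall, or leave it unmatched if none does
lex-smallest matching: {1-7, 2-0, 4-8, 6-16, 9-14, 11-3, 12-5, 17-21, 19-15}

Lex-smallest maximum matching: {(1,7), (2,0), (4,8), (6,16), (9,14), (11,3), (12,5), (17,21), (19,15)}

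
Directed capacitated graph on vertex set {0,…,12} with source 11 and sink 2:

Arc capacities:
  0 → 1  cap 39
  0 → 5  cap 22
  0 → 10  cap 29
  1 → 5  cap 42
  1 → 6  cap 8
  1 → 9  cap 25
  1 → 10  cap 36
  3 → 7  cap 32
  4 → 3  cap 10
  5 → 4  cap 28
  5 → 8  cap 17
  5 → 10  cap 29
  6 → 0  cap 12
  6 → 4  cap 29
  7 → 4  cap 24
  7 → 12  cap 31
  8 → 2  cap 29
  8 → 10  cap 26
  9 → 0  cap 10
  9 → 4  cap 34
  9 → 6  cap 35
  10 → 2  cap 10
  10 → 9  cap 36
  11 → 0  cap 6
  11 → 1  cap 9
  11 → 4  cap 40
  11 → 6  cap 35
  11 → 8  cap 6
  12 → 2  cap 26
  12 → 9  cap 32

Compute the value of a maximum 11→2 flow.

augment #1: 11→8→2 bottleneck 6, total now 6
augment #2: 11→0→10→2 bottleneck 6, total now 12
augment #3: 11→1→10→2 bottleneck 4, total now 16
augment #4: 11→1→5→8→2 bottleneck 5, total now 21
augment #5: 11→4→3→7→12→2 bottleneck 10, total now 31
augment #6: 11→6→0→5→8→2 bottleneck 12, total now 43

Maximum flow value: 43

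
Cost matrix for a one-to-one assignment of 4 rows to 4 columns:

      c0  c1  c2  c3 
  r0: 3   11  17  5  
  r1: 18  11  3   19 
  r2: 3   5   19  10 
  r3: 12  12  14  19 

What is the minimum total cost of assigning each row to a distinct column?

optimal assignment: row0→col3 (cost 5), row1→col2 (cost 3), row2→col0 (cost 3), row3→col1 (cost 12)
total = 5 + 3 + 3 + 12 = 23

Minimum assignment cost: 23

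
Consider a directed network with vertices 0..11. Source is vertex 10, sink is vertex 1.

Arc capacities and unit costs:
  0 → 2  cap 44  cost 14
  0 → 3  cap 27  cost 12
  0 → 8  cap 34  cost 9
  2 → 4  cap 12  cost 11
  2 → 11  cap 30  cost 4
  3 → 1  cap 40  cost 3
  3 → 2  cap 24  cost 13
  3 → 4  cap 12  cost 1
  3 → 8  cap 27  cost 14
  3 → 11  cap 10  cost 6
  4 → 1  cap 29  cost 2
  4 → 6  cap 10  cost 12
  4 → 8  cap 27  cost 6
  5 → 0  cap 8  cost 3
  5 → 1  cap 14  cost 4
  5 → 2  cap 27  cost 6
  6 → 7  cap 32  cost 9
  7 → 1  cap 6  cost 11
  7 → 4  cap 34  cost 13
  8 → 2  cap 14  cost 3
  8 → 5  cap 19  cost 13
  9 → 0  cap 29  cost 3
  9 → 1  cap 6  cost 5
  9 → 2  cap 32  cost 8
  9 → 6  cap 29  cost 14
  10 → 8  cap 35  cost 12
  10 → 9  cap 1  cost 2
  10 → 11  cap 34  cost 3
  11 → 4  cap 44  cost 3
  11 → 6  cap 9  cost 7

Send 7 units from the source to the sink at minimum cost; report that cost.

shortest-cost path #1: 10→9→1 push 1 @ unit cost 7 (adds 7)
shortest-cost path #2: 10→11→4→1 push 6 @ unit cost 8 (adds 48)
total cost = 55

Minimum cost for 7 units: 55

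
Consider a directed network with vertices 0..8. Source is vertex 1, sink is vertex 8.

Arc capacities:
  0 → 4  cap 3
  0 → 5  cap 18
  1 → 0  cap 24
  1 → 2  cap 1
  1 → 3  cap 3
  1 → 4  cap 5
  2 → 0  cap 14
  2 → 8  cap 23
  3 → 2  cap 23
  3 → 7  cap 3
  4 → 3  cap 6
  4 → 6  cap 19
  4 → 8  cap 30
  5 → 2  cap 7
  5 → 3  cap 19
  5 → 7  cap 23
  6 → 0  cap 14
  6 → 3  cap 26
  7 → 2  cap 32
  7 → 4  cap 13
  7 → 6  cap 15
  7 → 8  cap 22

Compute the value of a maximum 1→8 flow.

Maximum flow value: 30

augment #1: 1→2→8 bottleneck 1, total now 1
augment #2: 1→4→8 bottleneck 5, total now 6
augment #3: 1→0→4→8 bottleneck 3, total now 9
augment #4: 1→3→2→8 bottleneck 3, total now 12
augment #5: 1→0→5→2→8 bottleneck 7, total now 19
augment #6: 1→0→5→7→8 bottleneck 11, total now 30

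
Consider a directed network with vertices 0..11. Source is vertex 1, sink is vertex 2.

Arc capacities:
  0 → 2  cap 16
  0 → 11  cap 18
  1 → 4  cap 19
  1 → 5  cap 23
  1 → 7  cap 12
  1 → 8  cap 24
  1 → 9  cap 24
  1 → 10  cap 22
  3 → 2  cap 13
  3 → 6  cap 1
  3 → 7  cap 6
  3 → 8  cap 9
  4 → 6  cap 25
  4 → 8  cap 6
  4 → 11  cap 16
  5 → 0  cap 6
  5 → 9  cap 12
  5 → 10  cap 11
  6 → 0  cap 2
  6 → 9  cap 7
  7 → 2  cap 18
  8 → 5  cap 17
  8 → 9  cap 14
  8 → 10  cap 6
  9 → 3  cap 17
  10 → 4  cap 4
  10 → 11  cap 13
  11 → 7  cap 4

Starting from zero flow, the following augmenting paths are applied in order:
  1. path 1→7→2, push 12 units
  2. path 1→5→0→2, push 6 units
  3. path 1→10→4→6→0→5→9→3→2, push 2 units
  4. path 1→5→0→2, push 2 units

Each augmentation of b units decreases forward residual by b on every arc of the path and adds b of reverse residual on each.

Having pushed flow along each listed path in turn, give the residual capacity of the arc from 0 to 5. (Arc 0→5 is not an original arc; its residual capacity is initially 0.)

after path 1 (1→7→2, push 12): res(0,5)=0
after path 2 (1→5→0→2, push 6): res(0,5)=6
after path 3 (1→10→4→6→0→5→9→3→2, push 2): res(0,5)=4
after path 4 (1→5→0→2, push 2): res(0,5)=6

Residual capacity of (0,5): 6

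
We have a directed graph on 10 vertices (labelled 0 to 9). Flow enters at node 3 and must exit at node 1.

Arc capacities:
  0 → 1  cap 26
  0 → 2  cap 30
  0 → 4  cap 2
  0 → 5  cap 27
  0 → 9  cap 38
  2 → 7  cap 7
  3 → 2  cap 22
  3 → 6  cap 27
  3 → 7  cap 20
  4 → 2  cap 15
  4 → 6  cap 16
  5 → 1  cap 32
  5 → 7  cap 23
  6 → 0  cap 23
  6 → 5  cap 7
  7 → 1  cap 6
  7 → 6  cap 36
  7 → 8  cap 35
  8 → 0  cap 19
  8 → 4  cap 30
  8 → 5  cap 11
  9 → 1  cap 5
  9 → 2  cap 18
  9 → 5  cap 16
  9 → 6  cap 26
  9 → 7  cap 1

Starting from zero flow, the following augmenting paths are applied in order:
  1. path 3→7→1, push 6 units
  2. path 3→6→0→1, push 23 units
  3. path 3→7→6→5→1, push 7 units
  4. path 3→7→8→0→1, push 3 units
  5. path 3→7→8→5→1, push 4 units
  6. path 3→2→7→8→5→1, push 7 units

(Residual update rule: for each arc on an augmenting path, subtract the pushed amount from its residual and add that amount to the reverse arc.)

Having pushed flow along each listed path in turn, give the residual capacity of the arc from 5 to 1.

Residual capacity of (5,1): 14

after path 1 (3→7→1, push 6): res(5,1)=32
after path 2 (3→6→0→1, push 23): res(5,1)=32
after path 3 (3→7→6→5→1, push 7): res(5,1)=25
after path 4 (3→7→8→0→1, push 3): res(5,1)=25
after path 5 (3→7→8→5→1, push 4): res(5,1)=21
after path 6 (3→2→7→8→5→1, push 7): res(5,1)=14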